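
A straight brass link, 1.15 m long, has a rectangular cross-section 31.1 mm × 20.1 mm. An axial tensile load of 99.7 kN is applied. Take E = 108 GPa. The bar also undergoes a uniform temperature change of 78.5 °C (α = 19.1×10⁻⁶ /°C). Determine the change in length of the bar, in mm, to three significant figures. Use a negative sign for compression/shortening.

A = 625.1 mm².
δ_mech = NL/(AE) = 99700·1150/(625.1·108000) = 1.698 mm.
δ_thermal = αLΔT = 19.1e-6·1150·78.5 = 1.724 mm.
δ = δ_mech + δ_thermal = 3.423 mm.

3.42 mm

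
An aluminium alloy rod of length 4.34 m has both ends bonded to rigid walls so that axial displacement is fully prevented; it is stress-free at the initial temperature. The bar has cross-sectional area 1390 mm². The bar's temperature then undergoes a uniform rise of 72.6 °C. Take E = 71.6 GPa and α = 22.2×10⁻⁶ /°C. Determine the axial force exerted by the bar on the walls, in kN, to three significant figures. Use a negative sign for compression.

-160 kN

Free thermal expansion αLΔT = 22.2e-6 · 4340 · 72.6 = 6.995 mm.
The walls impose strain ε = −(6.995)/4340 = -1.6117e-03; σ = Eε = 71600 · -1.6117e-03 = -115.4 MPa.
Wall reaction R = σ·A = -115.4·1390 = -160400 N = -160.4 kN.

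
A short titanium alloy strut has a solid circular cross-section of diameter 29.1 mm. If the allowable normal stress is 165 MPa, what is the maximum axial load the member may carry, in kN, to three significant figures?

A = 665.1 mm².
P_max = σ_allow · A = 165 · 665.1 = 109700 N = 109.7 kN.

110 kN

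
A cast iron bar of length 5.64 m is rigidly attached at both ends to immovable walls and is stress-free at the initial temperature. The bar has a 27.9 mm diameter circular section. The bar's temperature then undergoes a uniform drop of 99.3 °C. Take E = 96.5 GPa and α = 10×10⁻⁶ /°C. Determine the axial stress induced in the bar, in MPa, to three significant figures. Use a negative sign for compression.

Free thermal expansion αLΔT = 10e-6 · 5640 · -99.3 = -5.601 mm.
The walls impose strain ε = −(-5.601)/5640 = 9.9300e-04; σ = Eε = 96500 · 9.9300e-04 = 95.82 MPa.

95.8 MPa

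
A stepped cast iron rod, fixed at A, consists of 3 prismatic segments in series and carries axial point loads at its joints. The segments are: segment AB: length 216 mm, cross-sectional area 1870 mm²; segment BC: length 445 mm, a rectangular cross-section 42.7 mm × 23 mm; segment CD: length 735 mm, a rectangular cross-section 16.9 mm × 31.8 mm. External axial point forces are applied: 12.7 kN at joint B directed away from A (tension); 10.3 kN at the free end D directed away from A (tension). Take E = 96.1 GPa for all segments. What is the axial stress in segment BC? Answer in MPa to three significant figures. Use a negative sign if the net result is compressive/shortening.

10.5 MPa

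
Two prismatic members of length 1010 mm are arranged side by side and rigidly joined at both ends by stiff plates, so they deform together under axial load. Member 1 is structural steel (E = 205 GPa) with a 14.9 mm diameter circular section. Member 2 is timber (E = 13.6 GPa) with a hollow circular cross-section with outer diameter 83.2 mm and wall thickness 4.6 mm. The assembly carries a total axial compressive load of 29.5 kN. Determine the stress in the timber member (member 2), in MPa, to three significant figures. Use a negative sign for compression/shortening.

-7.84 MPa

A_1 = 174.4 mm².
A_2 = 1136 mm².
Equal strain + equilibrium ⇒ each member carries load in proportion to AE: A₁E₁ = 35750000 N, A₂E₂ = 15450000 N, ΣAE = 51190000 N.
σ₂ = P·E₂/ΣAE = -29500·13600/51190000 = -7.837 MPa.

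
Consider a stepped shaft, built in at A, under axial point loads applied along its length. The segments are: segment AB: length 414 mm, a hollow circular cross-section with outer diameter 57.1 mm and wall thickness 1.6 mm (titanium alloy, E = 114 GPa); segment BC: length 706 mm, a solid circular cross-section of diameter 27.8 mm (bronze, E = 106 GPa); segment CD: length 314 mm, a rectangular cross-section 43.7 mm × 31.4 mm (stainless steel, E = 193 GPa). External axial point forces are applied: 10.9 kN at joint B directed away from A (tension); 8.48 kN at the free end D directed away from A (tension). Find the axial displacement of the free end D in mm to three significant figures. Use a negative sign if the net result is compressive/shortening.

Internal axial forces (sectioning from the free end, tension +): N_CD = 8.48 kN, N_BC = 8.48 kN, N_AB = 19.38 kN.
A_AB = 279 mm².
A_BC = 607 mm².
A_CD = 1372 mm².
δ_AB = 19380·414/(279·114000) = 0.2523 mm
δ_BC = 8480·706/(607·106000) = 0.09305 mm
δ_CD = 8480·314/(1372·193000) = 0.01005 mm
δ = Σδ_i = 0.3554 mm.

0.355 mm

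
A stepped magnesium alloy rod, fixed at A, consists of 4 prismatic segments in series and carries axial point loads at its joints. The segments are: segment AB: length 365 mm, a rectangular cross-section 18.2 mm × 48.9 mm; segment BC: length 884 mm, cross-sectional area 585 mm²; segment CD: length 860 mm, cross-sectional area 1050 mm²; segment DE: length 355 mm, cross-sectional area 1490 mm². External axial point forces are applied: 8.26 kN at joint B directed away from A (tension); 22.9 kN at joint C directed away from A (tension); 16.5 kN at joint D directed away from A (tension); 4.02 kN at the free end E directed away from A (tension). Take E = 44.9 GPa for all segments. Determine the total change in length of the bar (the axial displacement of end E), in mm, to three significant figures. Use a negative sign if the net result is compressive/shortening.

Internal axial forces (sectioning from the free end, tension +): N_DE = 4.02 kN, N_CD = 20.52 kN, N_BC = 43.42 kN, N_AB = 51.68 kN.
A_AB = 890 mm².
δ_AB = 51680·365/(890·44900) = 0.4721 mm
δ_BC = 43420·884/(585·44900) = 1.461 mm
δ_CD = 20520·860/(1050·44900) = 0.3743 mm
δ_DE = 4020·355/(1490·44900) = 0.02133 mm
δ = Σδ_i = 2.329 mm.

2.33 mm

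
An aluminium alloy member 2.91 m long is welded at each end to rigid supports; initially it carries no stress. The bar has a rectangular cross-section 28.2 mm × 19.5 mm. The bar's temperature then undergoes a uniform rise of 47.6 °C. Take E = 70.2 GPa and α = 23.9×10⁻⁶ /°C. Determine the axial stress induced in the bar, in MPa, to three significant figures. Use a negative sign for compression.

-79.9 MPa

Free thermal expansion αLΔT = 23.9e-6 · 2910 · 47.6 = 3.311 mm.
The walls impose strain ε = −(3.311)/2910 = -1.1376e-03; σ = Eε = 70200 · -1.1376e-03 = -79.86 MPa.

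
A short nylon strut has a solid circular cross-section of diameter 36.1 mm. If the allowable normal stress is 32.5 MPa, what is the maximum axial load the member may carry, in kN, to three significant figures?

33.3 kN

A = 1024 mm².
P_max = σ_allow · A = 32.5 · 1024 = 33270 N = 33.27 kN.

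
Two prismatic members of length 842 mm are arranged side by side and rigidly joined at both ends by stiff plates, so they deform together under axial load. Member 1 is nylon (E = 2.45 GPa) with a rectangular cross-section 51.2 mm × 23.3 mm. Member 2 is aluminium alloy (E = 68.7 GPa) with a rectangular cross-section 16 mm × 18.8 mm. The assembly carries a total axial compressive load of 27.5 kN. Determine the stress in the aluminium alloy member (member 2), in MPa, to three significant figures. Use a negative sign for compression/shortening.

A_1 = 1193 mm².
A_2 = 300.8 mm².
Equal strain + equilibrium ⇒ each member carries load in proportion to AE: A₁E₁ = 2923000 N, A₂E₂ = 20660000 N, ΣAE = 23590000 N.
σ₂ = P·E₂/ΣAE = -27500·68700/23590000 = -80.09 MPa.

-80.1 MPa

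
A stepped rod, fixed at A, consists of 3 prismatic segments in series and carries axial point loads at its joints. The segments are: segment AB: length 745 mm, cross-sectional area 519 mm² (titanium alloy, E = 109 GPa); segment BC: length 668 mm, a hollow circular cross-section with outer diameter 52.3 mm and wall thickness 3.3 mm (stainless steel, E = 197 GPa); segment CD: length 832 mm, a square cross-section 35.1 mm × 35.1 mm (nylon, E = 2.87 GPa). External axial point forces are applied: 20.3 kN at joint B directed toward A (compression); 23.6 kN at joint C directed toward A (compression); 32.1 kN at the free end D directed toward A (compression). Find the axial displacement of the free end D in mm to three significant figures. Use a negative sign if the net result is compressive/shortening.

-8.93 mm

Internal axial forces (sectioning from the free end, tension +): N_CD = -32.1 kN, N_BC = -55.7 kN, N_AB = -76 kN.
A_BC = 508 mm².
A_CD = 1232 mm².
δ_AB = -76000·745/(519·109000) = -1.001 mm
δ_BC = -55700·668/(508·197000) = -0.3718 mm
δ_CD = -32100·832/(1232·2870) = -7.553 mm
δ = Σδ_i = -8.926 mm.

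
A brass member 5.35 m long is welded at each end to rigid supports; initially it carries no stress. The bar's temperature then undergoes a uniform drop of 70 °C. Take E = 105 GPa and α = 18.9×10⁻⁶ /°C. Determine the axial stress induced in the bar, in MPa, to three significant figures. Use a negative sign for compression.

139 MPa

Free thermal expansion αLΔT = 18.9e-6 · 5350 · -70 = -7.078 mm.
The walls impose strain ε = −(-7.078)/5350 = 1.3230e-03; σ = Eε = 105000 · 1.3230e-03 = 138.9 MPa.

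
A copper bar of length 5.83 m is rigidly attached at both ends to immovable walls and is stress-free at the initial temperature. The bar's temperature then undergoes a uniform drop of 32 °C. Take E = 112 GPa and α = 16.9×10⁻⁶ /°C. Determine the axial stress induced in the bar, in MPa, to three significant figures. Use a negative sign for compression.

Free thermal expansion αLΔT = 16.9e-6 · 5830 · -32 = -3.153 mm.
The walls impose strain ε = −(-3.153)/5830 = 5.4080e-04; σ = Eε = 112000 · 5.4080e-04 = 60.57 MPa.

60.6 MPa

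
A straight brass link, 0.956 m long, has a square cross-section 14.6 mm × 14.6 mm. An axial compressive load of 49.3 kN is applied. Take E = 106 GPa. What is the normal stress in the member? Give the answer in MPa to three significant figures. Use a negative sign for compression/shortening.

A = 213.2 mm².
σ = N/A = -49300/213.2 = -231.3 MPa.

-231 MPa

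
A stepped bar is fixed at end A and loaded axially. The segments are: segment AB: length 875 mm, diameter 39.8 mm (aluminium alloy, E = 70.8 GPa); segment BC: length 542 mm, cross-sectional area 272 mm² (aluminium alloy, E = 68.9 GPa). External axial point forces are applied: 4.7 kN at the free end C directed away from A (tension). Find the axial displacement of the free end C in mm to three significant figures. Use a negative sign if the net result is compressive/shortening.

0.183 mm

Internal axial forces (sectioning from the free end, tension +): N_BC = 4.7 kN, N_AB = 4.7 kN.
A_AB = 1244 mm².
δ_AB = 4700·875/(1244·70800) = 0.04669 mm
δ_BC = 4700·542/(272·68900) = 0.1359 mm
δ = Σδ_i = 0.1826 mm.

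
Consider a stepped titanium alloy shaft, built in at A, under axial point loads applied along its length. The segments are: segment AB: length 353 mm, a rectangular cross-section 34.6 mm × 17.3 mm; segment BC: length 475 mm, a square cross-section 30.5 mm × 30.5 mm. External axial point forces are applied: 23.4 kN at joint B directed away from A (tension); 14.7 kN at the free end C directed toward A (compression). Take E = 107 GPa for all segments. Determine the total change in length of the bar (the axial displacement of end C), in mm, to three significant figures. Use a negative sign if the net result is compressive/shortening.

Internal axial forces (sectioning from the free end, tension +): N_BC = -14.7 kN, N_AB = 8.7 kN.
A_AB = 598.6 mm².
A_BC = 930.2 mm².
δ_AB = 8700·353/(598.6·107000) = 0.04795 mm
δ_BC = -14700·475/(930.2·107000) = -0.07015 mm
δ = Σδ_i = -0.0222 mm.

-0.0222 mm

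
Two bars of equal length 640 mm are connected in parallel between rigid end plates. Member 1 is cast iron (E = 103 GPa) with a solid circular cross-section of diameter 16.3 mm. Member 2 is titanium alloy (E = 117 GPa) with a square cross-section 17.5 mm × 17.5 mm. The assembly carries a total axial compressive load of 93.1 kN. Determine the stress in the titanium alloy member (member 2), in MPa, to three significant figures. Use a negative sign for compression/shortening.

-190 MPa

A_1 = 208.7 mm².
A_2 = 306.2 mm².
Equal strain + equilibrium ⇒ each member carries load in proportion to AE: A₁E₁ = 21490000 N, A₂E₂ = 35830000 N, ΣAE = 57320000 N.
σ₂ = P·E₂/ΣAE = -93100·117000/57320000 = -190 MPa.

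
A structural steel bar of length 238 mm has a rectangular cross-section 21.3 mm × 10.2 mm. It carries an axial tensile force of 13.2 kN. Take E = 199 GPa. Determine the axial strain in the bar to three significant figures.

3.05e-04

A = 217.3 mm².
σ = N/A = 60.76 MPa; ε = σ/E = 60.76/199000 = 3.053e-04.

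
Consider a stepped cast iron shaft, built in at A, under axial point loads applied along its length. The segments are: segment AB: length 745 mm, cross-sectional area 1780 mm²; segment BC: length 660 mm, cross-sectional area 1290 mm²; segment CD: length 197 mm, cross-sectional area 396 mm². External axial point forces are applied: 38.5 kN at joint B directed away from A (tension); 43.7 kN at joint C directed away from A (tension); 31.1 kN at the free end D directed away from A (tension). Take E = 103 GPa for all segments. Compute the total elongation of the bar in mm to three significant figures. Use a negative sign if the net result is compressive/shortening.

0.982 mm

Internal axial forces (sectioning from the free end, tension +): N_CD = 31.1 kN, N_BC = 74.8 kN, N_AB = 113.3 kN.
δ_AB = 113300·745/(1780·103000) = 0.4604 mm
δ_BC = 74800·660/(1290·103000) = 0.3716 mm
δ_CD = 31100·197/(396·103000) = 0.1502 mm
δ = Σδ_i = 0.9822 mm.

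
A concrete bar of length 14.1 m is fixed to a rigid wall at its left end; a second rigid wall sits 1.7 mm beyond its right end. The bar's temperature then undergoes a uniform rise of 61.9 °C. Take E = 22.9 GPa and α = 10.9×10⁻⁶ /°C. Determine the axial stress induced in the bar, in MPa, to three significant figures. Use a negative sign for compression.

Free thermal expansion αLΔT = 10.9e-6 · 14100 · 61.9 = 9.513 mm.
The walls engage after the gap closes; constrained expansion = 9.513 − 1.7 = 7.813 mm.
The walls impose strain ε = −(7.813)/14100 = -5.5414e-04; σ = Eε = 22900 · -5.5414e-04 = -12.69 MPa.

-12.7 MPa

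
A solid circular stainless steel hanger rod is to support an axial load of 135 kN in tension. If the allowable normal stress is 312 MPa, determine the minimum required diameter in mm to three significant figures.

Required area A ≥ P/σ_allow = 135000/312 = 432.7 mm².
For a solid circular section, d ≥ √(4A/π) = 23.47 mm.

23.5 mm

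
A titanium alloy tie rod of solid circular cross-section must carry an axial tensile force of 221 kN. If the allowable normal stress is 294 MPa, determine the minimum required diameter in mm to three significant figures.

Required area A ≥ P/σ_allow = 221000/294 = 751.7 mm².
For a solid circular section, d ≥ √(4A/π) = 30.94 mm.

30.9 mm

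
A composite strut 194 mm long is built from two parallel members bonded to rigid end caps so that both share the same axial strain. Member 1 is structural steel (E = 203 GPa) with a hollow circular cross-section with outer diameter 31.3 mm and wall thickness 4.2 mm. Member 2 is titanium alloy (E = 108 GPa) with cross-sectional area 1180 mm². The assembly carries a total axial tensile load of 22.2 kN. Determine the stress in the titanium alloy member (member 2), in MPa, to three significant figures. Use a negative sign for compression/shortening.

A_1 = 357.6 mm².
Equal strain + equilibrium ⇒ each member carries load in proportion to AE: A₁E₁ = 72590000 N, A₂E₂ = 127400000 N, ΣAE = 200000000 N.
σ₂ = P·E₂/ΣAE = 22200·108000/200000000 = 11.99 MPa.

12.0 MPa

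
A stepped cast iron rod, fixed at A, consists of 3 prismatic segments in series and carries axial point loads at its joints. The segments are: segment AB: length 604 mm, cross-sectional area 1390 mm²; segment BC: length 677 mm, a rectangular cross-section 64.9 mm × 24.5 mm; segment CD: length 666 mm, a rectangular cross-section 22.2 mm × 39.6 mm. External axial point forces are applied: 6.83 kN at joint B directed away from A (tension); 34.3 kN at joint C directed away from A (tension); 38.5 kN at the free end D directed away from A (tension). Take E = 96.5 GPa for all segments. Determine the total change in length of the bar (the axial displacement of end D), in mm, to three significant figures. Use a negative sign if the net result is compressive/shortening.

Internal axial forces (sectioning from the free end, tension +): N_CD = 38.5 kN, N_BC = 72.8 kN, N_AB = 79.63 kN.
A_BC = 1590 mm².
A_CD = 879.1 mm².
δ_AB = 79630·604/(1390·96500) = 0.3586 mm
δ_BC = 72800·677/(1590·96500) = 0.3212 mm
δ_CD = 38500·666/(879.1·96500) = 0.3022 mm
δ = Σδ_i = 0.982 mm.

0.982 mm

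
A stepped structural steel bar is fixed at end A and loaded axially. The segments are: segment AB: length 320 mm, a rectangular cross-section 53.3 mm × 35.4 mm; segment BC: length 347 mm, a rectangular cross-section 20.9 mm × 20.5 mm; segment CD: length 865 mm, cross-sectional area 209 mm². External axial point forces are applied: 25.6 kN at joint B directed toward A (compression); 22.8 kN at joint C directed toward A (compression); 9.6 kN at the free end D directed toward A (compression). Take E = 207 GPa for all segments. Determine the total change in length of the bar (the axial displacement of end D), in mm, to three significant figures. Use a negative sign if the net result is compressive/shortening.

Internal axial forces (sectioning from the free end, tension +): N_CD = -9.6 kN, N_BC = -32.4 kN, N_AB = -58 kN.
A_AB = 1887 mm².
A_BC = 428.4 mm².
δ_AB = -58000·320/(1887·207000) = -0.04752 mm
δ_BC = -32400·347/(428.4·207000) = -0.1268 mm
δ_CD = -9600·865/(209·207000) = -0.1919 mm
δ = Σδ_i = -0.3662 mm.

-0.366 mm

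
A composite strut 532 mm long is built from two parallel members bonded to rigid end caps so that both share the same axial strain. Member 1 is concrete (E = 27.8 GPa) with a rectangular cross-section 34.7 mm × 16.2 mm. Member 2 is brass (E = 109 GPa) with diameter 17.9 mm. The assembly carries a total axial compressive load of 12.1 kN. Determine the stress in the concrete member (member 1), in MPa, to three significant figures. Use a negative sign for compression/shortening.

-7.81 MPa

A_1 = 562.1 mm².
A_2 = 251.6 mm².
Equal strain + equilibrium ⇒ each member carries load in proportion to AE: A₁E₁ = 15630000 N, A₂E₂ = 27430000 N, ΣAE = 43060000 N.
σ₁ = P·E₁/ΣAE = -12100·27800/43060000 = -7.812 MPa.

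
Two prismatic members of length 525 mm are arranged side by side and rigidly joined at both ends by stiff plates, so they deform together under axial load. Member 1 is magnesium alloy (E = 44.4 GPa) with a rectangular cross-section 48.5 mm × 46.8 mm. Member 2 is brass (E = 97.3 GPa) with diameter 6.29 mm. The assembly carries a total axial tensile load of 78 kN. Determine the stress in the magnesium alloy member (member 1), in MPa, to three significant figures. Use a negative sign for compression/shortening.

33.4 MPa

A_1 = 2270 mm².
A_2 = 31.07 mm².
Equal strain + equilibrium ⇒ each member carries load in proportion to AE: A₁E₁ = 100800000 N, A₂E₂ = 3023000 N, ΣAE = 103800000 N.
σ₁ = P·E₁/ΣAE = 78000·44400/103800000 = 33.36 MPa.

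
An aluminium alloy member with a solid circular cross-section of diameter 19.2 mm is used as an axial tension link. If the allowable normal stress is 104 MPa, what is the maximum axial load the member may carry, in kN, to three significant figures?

A = 289.5 mm².
P_max = σ_allow · A = 104 · 289.5 = 30110 N = 30.11 kN.

30.1 kN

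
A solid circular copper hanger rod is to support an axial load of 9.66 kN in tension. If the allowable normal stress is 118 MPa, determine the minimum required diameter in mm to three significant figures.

Required area A ≥ P/σ_allow = 9660/118 = 81.86 mm².
For a solid circular section, d ≥ √(4A/π) = 10.21 mm.

10.2 mm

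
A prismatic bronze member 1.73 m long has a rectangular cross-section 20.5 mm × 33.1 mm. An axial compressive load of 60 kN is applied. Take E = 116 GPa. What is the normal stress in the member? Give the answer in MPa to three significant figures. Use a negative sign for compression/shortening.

A = 678.6 mm².
σ = N/A = -60000/678.6 = -88.42 MPa.

-88.4 MPa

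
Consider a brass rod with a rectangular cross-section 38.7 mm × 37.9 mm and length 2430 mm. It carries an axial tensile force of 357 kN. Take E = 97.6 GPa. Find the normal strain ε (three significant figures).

A = 1467 mm².
σ = N/A = 243.4 MPa; ε = σ/E = 243.4/97600 = 2.494e-03.

0.00249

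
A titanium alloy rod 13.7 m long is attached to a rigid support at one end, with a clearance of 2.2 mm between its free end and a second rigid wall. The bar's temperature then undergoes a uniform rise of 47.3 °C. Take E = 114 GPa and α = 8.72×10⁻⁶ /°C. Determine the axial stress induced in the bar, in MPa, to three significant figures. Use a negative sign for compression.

-28.7 MPa

Free thermal expansion αLΔT = 8.72e-6 · 13700 · 47.3 = 5.651 mm.
The walls engage after the gap closes; constrained expansion = 5.651 − 2.2 = 3.451 mm.
The walls impose strain ε = −(3.451)/13700 = -2.5187e-04; σ = Eε = 114000 · -2.5187e-04 = -28.71 MPa.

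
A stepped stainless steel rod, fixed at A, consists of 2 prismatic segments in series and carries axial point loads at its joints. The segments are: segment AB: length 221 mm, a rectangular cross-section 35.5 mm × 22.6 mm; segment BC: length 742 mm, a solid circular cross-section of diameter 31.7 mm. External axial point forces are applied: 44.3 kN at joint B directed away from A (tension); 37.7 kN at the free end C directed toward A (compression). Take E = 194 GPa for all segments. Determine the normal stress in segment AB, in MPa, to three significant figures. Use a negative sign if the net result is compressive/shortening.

Internal axial forces (sectioning from the free end, tension +): N_BC = -37.7 kN, N_AB = 6.6 kN.
A_AB = 802.3 mm².
σ_AB = N_AB/A_AB = 6600/802.3 = 8.226 MPa.

8.23 MPa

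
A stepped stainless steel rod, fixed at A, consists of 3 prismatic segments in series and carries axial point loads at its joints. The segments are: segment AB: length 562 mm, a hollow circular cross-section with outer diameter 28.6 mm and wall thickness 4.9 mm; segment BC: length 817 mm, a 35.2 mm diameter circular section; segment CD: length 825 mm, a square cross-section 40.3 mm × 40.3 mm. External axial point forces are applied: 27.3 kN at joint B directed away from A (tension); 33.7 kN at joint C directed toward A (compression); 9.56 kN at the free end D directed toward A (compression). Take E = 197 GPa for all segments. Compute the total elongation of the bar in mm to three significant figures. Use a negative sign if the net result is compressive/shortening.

-0.334 mm

Internal axial forces (sectioning from the free end, tension +): N_CD = -9.56 kN, N_BC = -43.26 kN, N_AB = -15.96 kN.
A_AB = 364.8 mm².
A_BC = 973.1 mm².
A_CD = 1624 mm².
δ_AB = -15960·562/(364.8·197000) = -0.1248 mm
δ_BC = -43260·817/(973.1·197000) = -0.1844 mm
δ_CD = -9560·825/(1624·197000) = -0.02465 mm
δ = Σδ_i = -0.3338 mm.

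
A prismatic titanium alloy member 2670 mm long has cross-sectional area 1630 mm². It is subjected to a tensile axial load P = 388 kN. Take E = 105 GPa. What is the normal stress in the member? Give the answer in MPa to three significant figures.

238 MPa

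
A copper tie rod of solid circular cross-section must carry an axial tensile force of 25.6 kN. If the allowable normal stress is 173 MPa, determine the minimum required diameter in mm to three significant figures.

13.7 mm

Required area A ≥ P/σ_allow = 25600/173 = 148 mm².
For a solid circular section, d ≥ √(4A/π) = 13.73 mm.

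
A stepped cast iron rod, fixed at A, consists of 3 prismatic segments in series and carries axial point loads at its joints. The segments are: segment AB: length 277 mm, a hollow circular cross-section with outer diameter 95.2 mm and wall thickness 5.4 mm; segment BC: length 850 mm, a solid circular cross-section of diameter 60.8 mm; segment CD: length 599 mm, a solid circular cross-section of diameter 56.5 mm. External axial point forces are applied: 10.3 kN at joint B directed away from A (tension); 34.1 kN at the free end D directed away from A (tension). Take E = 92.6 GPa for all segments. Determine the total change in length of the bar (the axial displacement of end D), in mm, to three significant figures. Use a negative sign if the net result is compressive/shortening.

0.283 mm

Internal axial forces (sectioning from the free end, tension +): N_CD = 34.1 kN, N_BC = 34.1 kN, N_AB = 44.4 kN.
A_AB = 1523 mm².
A_BC = 2903 mm².
A_CD = 2507 mm².
δ_AB = 44400·277/(1523·92600) = 0.08718 mm
δ_BC = 34100·850/(2903·92600) = 0.1078 mm
δ_CD = 34100·599/(2507·92600) = 0.08798 mm
δ = Σδ_i = 0.283 mm.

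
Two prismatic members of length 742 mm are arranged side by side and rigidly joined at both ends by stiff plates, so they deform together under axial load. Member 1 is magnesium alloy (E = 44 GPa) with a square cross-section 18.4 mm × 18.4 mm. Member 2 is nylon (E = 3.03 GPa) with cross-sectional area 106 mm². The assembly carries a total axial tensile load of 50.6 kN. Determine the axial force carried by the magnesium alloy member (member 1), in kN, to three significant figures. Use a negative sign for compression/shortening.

49.5 kN

A_1 = 338.6 mm².
Equal strain + equilibrium ⇒ each member carries load in proportion to AE: A₁E₁ = 14900000 N, A₂E₂ = 321200 N, ΣAE = 15220000 N.
F₁ = P·A₁E₁/ΣAE = 50600·14900000/15220000 = 49530 N.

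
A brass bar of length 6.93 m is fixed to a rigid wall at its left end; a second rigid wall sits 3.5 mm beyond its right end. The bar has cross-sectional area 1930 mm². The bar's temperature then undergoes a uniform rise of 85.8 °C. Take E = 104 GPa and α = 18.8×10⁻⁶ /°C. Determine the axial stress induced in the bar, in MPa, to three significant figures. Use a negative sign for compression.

Free thermal expansion αLΔT = 18.8e-6 · 6930 · 85.8 = 11.18 mm.
The walls engage after the gap closes; constrained expansion = 11.18 − 3.5 = 7.678 mm.
The walls impose strain ε = −(7.678)/6930 = -1.1080e-03; σ = Eε = 104000 · -1.1080e-03 = -115.2 MPa.

-115 MPa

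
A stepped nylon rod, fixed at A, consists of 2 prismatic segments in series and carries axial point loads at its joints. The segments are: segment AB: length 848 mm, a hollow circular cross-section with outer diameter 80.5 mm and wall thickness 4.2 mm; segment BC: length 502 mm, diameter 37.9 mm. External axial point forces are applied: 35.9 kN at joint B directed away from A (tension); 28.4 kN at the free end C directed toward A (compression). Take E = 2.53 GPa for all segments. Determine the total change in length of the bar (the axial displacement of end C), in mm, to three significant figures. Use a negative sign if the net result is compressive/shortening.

-2.50 mm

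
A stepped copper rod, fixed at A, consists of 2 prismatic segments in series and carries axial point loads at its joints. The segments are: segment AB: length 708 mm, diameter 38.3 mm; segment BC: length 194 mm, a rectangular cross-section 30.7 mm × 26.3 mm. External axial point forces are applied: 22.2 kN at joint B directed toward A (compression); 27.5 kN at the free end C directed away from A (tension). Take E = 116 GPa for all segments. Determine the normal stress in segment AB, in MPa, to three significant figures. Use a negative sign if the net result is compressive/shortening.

Internal axial forces (sectioning from the free end, tension +): N_BC = 27.5 kN, N_AB = 5.3 kN.
A_AB = 1152 mm².
σ_AB = N_AB/A_AB = 5300/1152 = 4.6 MPa.

4.60 MPa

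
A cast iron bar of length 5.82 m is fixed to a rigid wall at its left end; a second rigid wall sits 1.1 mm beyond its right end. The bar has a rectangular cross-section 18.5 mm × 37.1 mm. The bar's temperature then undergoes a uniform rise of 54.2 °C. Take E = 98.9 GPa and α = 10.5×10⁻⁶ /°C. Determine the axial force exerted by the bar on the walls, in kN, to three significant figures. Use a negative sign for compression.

Free thermal expansion αLΔT = 10.5e-6 · 5820 · 54.2 = 3.312 mm.
The walls engage after the gap closes; constrained expansion = 3.312 − 1.1 = 2.212 mm.
The walls impose strain ε = −(2.212)/5820 = -3.8010e-04; σ = Eε = 98900 · -3.8010e-04 = -37.59 MPa.
Wall reaction R = σ·A = -37.59·686.4 = -25800 N = -25.8 kN.

-25.8 kN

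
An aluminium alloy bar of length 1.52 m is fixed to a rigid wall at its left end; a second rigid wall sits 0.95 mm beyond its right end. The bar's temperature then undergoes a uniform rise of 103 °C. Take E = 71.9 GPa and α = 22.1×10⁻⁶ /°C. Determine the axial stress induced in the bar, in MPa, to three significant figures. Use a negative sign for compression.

-119 MPa

Free thermal expansion αLΔT = 22.1e-6 · 1520 · 103 = 3.46 mm.
The walls engage after the gap closes; constrained expansion = 3.46 − 0.95 = 2.51 mm.
The walls impose strain ε = −(2.51)/1520 = -1.6513e-03; σ = Eε = 71900 · -1.6513e-03 = -118.7 MPa.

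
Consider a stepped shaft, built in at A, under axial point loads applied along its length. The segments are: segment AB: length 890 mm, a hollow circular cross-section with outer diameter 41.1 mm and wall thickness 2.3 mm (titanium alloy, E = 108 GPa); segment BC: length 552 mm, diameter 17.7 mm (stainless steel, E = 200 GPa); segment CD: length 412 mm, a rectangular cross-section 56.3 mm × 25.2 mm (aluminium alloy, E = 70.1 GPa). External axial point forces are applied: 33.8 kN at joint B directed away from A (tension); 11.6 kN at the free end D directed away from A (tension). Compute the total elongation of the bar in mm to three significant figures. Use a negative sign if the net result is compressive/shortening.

1.51 mm

Internal axial forces (sectioning from the free end, tension +): N_CD = 11.6 kN, N_BC = 11.6 kN, N_AB = 45.4 kN.
A_AB = 280.4 mm².
A_BC = 246.1 mm².
A_CD = 1419 mm².
δ_AB = 45400·890/(280.4·108000) = 1.334 mm
δ_BC = 11600·552/(246.1·200000) = 0.1301 mm
δ_CD = 11600·412/(1419·70100) = 0.04805 mm
δ = Σδ_i = 1.513 mm.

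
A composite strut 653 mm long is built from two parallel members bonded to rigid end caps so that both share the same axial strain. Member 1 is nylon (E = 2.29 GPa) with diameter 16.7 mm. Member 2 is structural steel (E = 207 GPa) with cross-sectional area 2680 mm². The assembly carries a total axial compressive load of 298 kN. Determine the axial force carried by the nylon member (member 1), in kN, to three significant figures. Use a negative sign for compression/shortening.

-0.269 kN

A_1 = 219 mm².
Equal strain + equilibrium ⇒ each member carries load in proportion to AE: A₁E₁ = 501600 N, A₂E₂ = 554800000 N, ΣAE = 555300000 N.
F₁ = P·A₁E₁/ΣAE = -298000·501600/555300000 = -269.2 N.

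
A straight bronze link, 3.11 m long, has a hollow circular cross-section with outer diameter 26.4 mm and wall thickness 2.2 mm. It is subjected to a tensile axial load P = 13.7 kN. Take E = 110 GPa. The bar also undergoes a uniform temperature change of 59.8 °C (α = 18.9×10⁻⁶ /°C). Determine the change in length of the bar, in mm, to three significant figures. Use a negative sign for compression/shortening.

A = 167.3 mm².
δ_mech = NL/(AE) = 13700·3110/(167.3·110000) = 2.316 mm.
δ_thermal = αLΔT = 18.9e-6·3110·59.8 = 3.515 mm.
δ = δ_mech + δ_thermal = 5.831 mm.

5.83 mm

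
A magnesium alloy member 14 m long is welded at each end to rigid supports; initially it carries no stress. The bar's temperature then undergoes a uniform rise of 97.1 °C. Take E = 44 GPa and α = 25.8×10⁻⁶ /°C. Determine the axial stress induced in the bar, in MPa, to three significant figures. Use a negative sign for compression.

-110 MPa

Free thermal expansion αLΔT = 25.8e-6 · 14000 · 97.1 = 35.07 mm.
The walls impose strain ε = −(35.07)/14000 = -2.5052e-03; σ = Eε = 44000 · -2.5052e-03 = -110.2 MPa.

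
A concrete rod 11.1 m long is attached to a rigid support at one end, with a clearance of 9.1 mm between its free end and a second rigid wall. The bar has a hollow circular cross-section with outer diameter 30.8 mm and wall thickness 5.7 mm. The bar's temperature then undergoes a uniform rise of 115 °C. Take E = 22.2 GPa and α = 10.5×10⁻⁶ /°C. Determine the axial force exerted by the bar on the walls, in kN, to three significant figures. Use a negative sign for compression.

Free thermal expansion αLΔT = 10.5e-6 · 11100 · 115 = 13.4 mm.
The walls engage after the gap closes; constrained expansion = 13.4 − 9.1 = 4.303 mm.
The walls impose strain ε = −(4.303)/11100 = -3.8768e-04; σ = Eε = 22200 · -3.8768e-04 = -8.607 MPa.
Wall reaction R = σ·A = -8.607·449.5 = -3868 N = -3.868 kN.

-3.87 kN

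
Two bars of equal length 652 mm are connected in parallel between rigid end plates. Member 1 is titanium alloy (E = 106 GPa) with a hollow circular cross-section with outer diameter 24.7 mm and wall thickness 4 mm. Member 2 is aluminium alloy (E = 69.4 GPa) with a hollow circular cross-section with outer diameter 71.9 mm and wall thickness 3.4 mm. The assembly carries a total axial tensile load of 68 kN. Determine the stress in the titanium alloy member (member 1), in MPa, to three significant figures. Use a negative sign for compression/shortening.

A_1 = 260.1 mm².
A_2 = 731.7 mm².
Equal strain + equilibrium ⇒ each member carries load in proportion to AE: A₁E₁ = 27570000 N, A₂E₂ = 50780000 N, ΣAE = 78350000 N.
σ₁ = P·E₁/ΣAE = 68000·106000/78350000 = 92 MPa.

92.0 MPa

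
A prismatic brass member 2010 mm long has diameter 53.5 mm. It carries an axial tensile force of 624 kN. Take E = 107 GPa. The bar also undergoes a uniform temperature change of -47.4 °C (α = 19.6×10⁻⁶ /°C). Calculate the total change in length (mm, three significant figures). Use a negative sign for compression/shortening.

3.35 mm

A = 2248 mm².
δ_mech = NL/(AE) = 624000·2010/(2248·107000) = 5.214 mm.
δ_thermal = αLΔT = 19.6e-6·2010·-47.4 = -1.867 mm.
δ = δ_mech + δ_thermal = 3.347 mm.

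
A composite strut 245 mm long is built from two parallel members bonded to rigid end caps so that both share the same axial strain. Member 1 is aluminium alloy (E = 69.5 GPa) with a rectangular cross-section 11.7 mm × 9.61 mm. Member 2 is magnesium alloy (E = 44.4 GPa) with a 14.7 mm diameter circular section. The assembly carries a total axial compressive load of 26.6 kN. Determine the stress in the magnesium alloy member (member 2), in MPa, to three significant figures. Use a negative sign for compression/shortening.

-76.9 MPa

A_1 = 112.4 mm².
A_2 = 169.7 mm².
Equal strain + equilibrium ⇒ each member carries load in proportion to AE: A₁E₁ = 7814000 N, A₂E₂ = 7535000 N, ΣAE = 15350000 N.
σ₂ = P·E₂/ΣAE = -26600·44400/15350000 = -76.94 MPa.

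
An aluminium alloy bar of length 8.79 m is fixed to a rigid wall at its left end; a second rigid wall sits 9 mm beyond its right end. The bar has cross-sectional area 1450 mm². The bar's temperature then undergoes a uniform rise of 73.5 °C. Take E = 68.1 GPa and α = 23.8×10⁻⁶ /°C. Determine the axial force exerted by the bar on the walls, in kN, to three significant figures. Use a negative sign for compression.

Free thermal expansion αLΔT = 23.8e-6 · 8790 · 73.5 = 15.38 mm.
The walls engage after the gap closes; constrained expansion = 15.38 − 9 = 6.376 mm.
The walls impose strain ε = −(6.376)/8790 = -7.2541e-04; σ = Eε = 68100 · -7.2541e-04 = -49.4 MPa.
Wall reaction R = σ·A = -49.4·1450 = -71630 N = -71.63 kN.

-71.6 kN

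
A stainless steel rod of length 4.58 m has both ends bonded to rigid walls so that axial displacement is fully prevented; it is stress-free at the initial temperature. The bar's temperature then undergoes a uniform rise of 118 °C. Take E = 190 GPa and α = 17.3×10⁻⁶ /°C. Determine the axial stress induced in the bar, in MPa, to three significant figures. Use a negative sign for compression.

Free thermal expansion αLΔT = 17.3e-6 · 4580 · 118 = 9.35 mm.
The walls impose strain ε = −(9.35)/4580 = -2.0414e-03; σ = Eε = 190000 · -2.0414e-03 = -387.9 MPa.

-388 MPa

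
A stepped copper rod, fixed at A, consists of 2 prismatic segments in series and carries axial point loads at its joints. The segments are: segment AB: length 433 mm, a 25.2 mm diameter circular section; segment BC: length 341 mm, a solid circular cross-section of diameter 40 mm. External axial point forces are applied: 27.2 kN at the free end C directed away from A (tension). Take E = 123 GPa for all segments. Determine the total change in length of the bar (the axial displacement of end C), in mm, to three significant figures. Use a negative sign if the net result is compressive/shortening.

0.252 mm

Internal axial forces (sectioning from the free end, tension +): N_BC = 27.2 kN, N_AB = 27.2 kN.
A_AB = 498.8 mm².
A_BC = 1257 mm².
δ_AB = 27200·433/(498.8·123000) = 0.192 mm
δ_BC = 27200·341/(1257·123000) = 0.06001 mm
δ = Σδ_i = 0.252 mm.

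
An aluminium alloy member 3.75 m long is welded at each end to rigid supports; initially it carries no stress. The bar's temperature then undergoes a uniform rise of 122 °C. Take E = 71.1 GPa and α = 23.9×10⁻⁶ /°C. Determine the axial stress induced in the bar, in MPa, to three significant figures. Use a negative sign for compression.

Free thermal expansion αLΔT = 23.9e-6 · 3750 · 122 = 10.93 mm.
The walls impose strain ε = −(10.93)/3750 = -2.9158e-03; σ = Eε = 71100 · -2.9158e-03 = -207.3 MPa.

-207 MPa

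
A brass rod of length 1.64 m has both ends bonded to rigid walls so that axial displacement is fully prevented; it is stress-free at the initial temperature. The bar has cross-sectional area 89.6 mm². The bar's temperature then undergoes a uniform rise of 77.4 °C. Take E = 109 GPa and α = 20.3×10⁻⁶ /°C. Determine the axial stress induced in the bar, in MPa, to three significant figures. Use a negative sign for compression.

-171 MPa

Free thermal expansion αLΔT = 20.3e-6 · 1640 · 77.4 = 2.577 mm.
The walls impose strain ε = −(2.577)/1640 = -1.5712e-03; σ = Eε = 109000 · -1.5712e-03 = -171.3 MPa.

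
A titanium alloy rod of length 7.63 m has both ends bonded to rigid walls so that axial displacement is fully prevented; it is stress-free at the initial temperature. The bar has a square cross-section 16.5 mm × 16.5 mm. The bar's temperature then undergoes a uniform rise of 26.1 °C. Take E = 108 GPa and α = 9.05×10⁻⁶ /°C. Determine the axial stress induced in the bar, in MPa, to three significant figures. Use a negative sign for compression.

-25.5 MPa

Free thermal expansion αLΔT = 9.05e-6 · 7630 · 26.1 = 1.802 mm.
The walls impose strain ε = −(1.802)/7630 = -2.3621e-04; σ = Eε = 108000 · -2.3621e-04 = -25.51 MPa.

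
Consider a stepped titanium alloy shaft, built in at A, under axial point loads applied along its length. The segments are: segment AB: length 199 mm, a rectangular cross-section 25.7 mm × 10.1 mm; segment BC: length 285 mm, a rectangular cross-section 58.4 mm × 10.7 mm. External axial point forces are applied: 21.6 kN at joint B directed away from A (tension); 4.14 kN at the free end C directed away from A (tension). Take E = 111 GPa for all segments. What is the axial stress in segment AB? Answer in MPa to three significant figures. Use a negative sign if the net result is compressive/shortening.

Internal axial forces (sectioning from the free end, tension +): N_BC = 4.14 kN, N_AB = 25.74 kN.
A_AB = 259.6 mm².
σ_AB = N_AB/A_AB = 25740/259.6 = 99.16 MPa.

99.2 MPa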